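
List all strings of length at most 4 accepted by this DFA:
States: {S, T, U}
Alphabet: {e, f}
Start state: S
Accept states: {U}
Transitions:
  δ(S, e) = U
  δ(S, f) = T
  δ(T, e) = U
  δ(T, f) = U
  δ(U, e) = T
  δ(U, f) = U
e, ef, fe, ff, eee, eef, eff, fef, fff, eeef, eeff, efee, efef, efff, feee, feef, feff, ffee, ffef, ffff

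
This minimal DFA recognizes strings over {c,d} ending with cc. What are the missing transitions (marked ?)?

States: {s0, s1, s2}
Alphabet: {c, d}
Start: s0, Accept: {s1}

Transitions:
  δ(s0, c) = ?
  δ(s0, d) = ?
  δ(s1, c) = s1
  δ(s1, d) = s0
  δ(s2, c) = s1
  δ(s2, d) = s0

From the language and accept set, identify what each state tracks — s0: last symbol not c; s1: two trailing c's; s2: one trailing c.
Each missing δ(q, a) is the state matching the new tracked value after reading a.
δ(s0, c) = s2; δ(s0, d) = s0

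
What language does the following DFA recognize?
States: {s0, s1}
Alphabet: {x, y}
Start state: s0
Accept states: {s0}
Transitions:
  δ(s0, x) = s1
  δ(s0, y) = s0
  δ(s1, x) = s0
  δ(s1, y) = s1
Testing a few strings:
  'xyy' → reject
  'x' → reject
  'xy' → reject
  'xx' → accept
State roles: s0=even number of x's so far; s1=odd number of x's so far
All strings over {x,y} with an even number of x's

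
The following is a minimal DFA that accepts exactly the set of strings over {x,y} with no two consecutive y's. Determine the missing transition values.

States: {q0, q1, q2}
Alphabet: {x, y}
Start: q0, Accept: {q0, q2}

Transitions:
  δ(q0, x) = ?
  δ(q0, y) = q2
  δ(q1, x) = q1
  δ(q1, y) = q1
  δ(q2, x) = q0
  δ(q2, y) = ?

From the language and accept set, identify what each state tracks — q0: last symbol not y (ok); q1: saw yy (dead); q2: last symbol y (ok).
Each missing δ(q, a) is the state matching the new tracked value after reading a.
δ(q0, x) = q0; δ(q2, y) = q1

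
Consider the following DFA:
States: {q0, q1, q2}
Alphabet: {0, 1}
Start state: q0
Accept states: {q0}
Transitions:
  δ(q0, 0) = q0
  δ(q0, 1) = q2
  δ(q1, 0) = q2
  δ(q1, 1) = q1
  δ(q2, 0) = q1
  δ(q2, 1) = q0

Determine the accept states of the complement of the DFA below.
Complement accept states = All states \ Original accept states
= {q0, q1, q2} \ {q0}
{q1, q2}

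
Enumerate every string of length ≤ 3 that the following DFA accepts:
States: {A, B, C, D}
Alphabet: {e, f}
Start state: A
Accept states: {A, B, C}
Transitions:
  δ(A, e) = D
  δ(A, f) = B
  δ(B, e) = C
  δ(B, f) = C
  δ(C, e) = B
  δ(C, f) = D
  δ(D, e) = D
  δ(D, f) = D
ε, f, fe, ff, fee, ffe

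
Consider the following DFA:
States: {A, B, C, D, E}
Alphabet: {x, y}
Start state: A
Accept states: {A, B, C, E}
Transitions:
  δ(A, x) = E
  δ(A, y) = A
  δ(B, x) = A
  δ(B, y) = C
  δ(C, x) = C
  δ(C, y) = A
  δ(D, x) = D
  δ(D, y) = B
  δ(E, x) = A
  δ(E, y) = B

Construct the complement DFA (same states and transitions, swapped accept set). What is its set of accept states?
Complement accept states = All states \ Original accept states
= {A, B, C, D, E} \ {A, B, C, E}
{D}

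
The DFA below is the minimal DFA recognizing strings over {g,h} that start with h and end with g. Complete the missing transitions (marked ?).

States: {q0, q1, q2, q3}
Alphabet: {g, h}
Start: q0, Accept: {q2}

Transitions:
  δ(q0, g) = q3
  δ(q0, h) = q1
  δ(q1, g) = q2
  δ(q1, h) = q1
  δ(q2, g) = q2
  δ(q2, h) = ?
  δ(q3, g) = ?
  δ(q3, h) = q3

From the language and accept set, identify what each state tracks — q0: no input read; q1: started with h, last symbol h; q2: started with h, last symbol g; q3: started with g (dead).
Each missing δ(q, a) is the state matching the new tracked value after reading a.
δ(q2, h) = q1; δ(q3, g) = q3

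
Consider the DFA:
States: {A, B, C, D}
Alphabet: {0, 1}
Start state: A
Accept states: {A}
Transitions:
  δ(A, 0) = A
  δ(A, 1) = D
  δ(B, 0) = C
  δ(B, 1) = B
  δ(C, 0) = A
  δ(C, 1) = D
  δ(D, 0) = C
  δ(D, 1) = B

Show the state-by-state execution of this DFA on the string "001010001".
read '0': A → A
  read '0': A → A
  read '1': A → D
  read '0': D → C
  read '1': C → D
  read '0': D → C
  read '0': C → A
  read '0': A → A
  read '1': A → D
A -> A -> A -> D -> C -> D -> C -> A -> A -> D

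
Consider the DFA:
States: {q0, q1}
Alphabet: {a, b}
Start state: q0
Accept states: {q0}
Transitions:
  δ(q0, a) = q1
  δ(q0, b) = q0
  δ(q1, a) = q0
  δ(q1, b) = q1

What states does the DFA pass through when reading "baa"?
read 'b': q0 → q0
  read 'a': q0 → q1
  read 'a': q1 → q0
q0 -> q0 -> q1 -> q0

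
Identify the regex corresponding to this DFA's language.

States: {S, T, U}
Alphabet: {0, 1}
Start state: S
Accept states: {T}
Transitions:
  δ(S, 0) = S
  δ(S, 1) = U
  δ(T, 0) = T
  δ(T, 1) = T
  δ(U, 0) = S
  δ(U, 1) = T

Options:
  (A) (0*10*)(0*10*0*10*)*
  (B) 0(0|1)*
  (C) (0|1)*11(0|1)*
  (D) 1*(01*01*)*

Check each option against the DFA on short strings; one disagreement eliminates an option:
  (A) (0*10*)(0*10*0*10*)*: on '1' the DFA goes S → U and rejects (U ∉ Accept), but the regex matches it → eliminate
  (B) 0(0|1)*: on '0' the DFA goes S → S and rejects (S ∉ Accept), but the regex matches it → eliminate
  (C) (0|1)*11(0|1)*: agrees with the DFA on every string of length ≤ 6
  (D) 1*(01*01*)*: on ε the DFA stays in S and rejects (S ∉ Accept), but the regex matches it → eliminate
Only (C) is consistent with the DFA.
(C) (0|1)*11(0|1)*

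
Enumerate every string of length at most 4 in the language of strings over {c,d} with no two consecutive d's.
ε, c, d, cc, cd, dc, ccc, ccd, cdc, dcc, dcd, cccc, cccd, ccdc, cdcc, cdcd, dccc, dccd, dcdc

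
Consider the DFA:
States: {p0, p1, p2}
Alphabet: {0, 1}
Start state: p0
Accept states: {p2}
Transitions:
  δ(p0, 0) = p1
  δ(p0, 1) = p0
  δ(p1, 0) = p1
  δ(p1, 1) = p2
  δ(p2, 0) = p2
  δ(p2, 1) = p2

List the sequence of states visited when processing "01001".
read '0': p0 → p1
  read '1': p1 → p2
  read '0': p2 → p2
  read '0': p2 → p2
  read '1': p2 → p2
p0 -> p1 -> p2 -> p2 -> p2 -> p2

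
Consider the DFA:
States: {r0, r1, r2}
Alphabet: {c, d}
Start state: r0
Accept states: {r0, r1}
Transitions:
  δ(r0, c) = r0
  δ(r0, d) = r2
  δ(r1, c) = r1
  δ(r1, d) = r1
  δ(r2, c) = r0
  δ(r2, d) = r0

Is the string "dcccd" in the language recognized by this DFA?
Processing string "dcccd":
  r0 --d--> r2
  r2 --c--> r0
  r0 --c--> r0
  r0 --c--> r0
  r0 --d--> r2
Final state: r2
Accept states: {r0, r1}
No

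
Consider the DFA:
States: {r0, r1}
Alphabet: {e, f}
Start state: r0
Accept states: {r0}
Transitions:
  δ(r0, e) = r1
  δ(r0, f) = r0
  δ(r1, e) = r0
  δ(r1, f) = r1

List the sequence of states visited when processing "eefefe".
read 'e': r0 → r1
  read 'e': r1 → r0
  read 'f': r0 → r0
  read 'e': r0 → r1
  read 'f': r1 → r1
  read 'e': r1 → r0
r0 -> r1 -> r0 -> r0 -> r1 -> r1 -> r0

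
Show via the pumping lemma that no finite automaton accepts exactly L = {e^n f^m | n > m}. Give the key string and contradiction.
Assume L is regular with pumping length p. Idea: pumping down the e-block drops the e-count to at most the f-count.
Choose s = e^(p+1) f^p ∈ L (|s| = 2p+1 ≥ p). By the pumping lemma, s = xyz with |xy| ≤ p, |y| > 0, so y = e^k with k ≥ 1. Take i = 0: xz = e^(p+1−k) f^p. Since k ≥ 1, p+1−k ≤ p, so the number of e's is no longer strictly greater than the number of f's, hence xz ∉ L.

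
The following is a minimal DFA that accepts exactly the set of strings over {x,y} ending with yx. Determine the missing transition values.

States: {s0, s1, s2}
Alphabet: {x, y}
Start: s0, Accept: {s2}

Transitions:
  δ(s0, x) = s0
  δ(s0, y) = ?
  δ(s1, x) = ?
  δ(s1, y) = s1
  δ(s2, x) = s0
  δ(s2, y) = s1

From the language and accept set, identify what each state tracks — s0: no suffix match; s1: one trailing y; s2: suffix is yx.
Each missing δ(q, a) is the state matching the new tracked value after reading a.
δ(s0, y) = s1; δ(s1, x) = s2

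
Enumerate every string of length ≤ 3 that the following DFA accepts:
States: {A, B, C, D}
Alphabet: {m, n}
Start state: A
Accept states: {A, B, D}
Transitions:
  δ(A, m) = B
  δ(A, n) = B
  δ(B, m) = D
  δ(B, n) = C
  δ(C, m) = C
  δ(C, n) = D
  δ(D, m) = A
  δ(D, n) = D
ε, m, n, mm, nm, mmm, mmn, mnn, nmm, nmn, nnn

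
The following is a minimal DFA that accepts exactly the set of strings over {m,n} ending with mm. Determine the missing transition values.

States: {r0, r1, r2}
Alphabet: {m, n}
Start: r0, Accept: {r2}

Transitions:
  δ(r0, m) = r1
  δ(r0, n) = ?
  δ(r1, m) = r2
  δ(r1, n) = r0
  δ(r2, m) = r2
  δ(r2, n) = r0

From the language and accept set, identify what each state tracks — r0: last symbol not m; r1: one trailing m; r2: two trailing m's.
Each missing δ(q, a) is the state matching the new tracked value after reading a.
δ(r0, n) = r0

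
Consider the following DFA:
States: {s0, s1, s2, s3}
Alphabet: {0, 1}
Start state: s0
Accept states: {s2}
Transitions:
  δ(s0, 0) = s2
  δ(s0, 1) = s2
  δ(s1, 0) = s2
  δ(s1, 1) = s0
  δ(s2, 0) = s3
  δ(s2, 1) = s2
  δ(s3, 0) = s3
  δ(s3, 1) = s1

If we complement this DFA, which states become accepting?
Complement accept states = All states \ Original accept states
= {s0, s1, s2, s3} \ {s2}
{s0, s1, s3}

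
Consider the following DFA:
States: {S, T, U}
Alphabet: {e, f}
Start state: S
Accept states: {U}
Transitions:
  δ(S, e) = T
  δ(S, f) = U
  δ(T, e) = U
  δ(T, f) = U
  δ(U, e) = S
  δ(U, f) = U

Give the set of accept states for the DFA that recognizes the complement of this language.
Complement accept states = All states \ Original accept states
= {S, T, U} \ {U}
{S, T}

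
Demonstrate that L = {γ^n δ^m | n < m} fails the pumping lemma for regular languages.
Assume L is regular with pumping length p. Idea: pumping up the γ-block makes the γ-count reach the δ-count.
Choose s = γ^p δ^(p+1) ∈ L. By the pumping lemma, s = xyz with |xy| ≤ p, |y| > 0, so y = γ^k with k ≥ 1. Then xy²z = γ^(p+k) δ^(p+1). Since p+k ≥ p+1, the number of γ's is no longer strictly less than the number of δ's, so xy²z ∉ L.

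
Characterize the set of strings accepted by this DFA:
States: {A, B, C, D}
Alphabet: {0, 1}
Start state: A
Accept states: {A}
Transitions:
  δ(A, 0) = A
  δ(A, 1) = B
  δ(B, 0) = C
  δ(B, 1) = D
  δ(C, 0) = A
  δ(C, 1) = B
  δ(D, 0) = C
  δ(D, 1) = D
Testing a few strings:
  '11' → reject
  '011' → reject
  '0011' → reject
  '1110' → reject
State roles: A=value ≡ 0 (mod 4); B=value ≡ 1 (mod 4); C=value ≡ 2 (mod 4); D=value ≡ 3 (mod 4)
All binary strings representing a multiple of 4 (read in base 2; leading zeros allowed and ε counts as 0)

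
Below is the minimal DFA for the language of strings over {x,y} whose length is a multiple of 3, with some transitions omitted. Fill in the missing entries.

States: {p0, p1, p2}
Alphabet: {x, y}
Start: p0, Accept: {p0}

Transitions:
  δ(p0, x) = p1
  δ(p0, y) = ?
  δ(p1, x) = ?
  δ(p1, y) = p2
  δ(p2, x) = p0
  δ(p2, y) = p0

From the language and accept set, identify what each state tracks — p0: length ≡ 0 (mod 3); p1: length ≡ 1 (mod 3); p2: length ≡ 2 (mod 3).
Each missing δ(q, a) is the state matching the new tracked value after reading a.
δ(p0, y) = p1; δ(p1, x) = p2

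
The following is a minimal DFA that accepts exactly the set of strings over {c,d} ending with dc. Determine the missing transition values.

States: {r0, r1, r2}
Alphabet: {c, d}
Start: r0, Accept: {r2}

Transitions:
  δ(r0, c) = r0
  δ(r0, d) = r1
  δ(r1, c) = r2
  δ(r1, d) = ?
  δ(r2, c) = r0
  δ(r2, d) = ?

From the language and accept set, identify what each state tracks — r0: no suffix match; r1: one trailing d; r2: suffix is dc.
Each missing δ(q, a) is the state matching the new tracked value after reading a.
δ(r1, d) = r1; δ(r2, d) = r1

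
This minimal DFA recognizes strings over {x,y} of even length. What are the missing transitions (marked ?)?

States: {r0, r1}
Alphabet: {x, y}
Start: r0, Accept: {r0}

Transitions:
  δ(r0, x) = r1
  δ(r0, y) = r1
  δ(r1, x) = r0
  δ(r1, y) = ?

From the language and accept set, identify what each state tracks — r0: even length so far; r1: odd length so far.
Each missing δ(q, a) is the state matching the new tracked value after reading a.
δ(r1, y) = r0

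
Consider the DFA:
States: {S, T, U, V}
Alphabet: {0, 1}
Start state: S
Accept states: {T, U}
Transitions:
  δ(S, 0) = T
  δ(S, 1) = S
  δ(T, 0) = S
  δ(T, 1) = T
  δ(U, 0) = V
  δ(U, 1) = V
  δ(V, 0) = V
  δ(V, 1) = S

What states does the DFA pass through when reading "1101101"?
read '1': S → S
  read '1': S → S
  read '0': S → T
  read '1': T → T
  read '1': T → T
  read '0': T → S
  read '1': S → S
S -> S -> S -> T -> T -> T -> S -> S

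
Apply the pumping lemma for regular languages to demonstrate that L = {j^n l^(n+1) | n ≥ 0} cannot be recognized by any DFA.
Assume L is regular with pumping length p. Idea: pumping the j-block breaks the fixed offset of 1.
Choose s = j^p l^(p+1) ∈ L. By the pumping lemma, s = xyz with |xy| ≤ p, |y| > 0, so y = j^k with k ≥ 1. Then xy²z = j^(p+k) l^(p+1). For this to be in L we would need p+1 = (p+k)+1, i.e. k = 0, contradicting k ≥ 1. So xy²z ∉ L.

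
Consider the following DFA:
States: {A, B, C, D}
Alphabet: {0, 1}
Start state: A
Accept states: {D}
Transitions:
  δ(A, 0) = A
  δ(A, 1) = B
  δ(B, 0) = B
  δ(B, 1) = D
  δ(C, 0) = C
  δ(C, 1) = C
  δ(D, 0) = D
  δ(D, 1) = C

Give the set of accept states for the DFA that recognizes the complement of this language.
Complement accept states = All states \ Original accept states
= {A, B, C, D} \ {D}
{A, B, C}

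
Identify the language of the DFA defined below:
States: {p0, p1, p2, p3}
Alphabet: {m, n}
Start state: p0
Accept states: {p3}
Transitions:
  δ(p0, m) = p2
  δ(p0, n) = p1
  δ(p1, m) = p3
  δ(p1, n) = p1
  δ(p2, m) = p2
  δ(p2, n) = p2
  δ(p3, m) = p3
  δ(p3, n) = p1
Testing a few strings:
  'nn' → reject
  'nmm' → accept
  'nmmm' → accept
  'mn' → reject
State roles: p0=no input read; p1=started with n, last symbol n; p2=started with m (dead); p3=started with n, last symbol m
All strings over {m,n} that start with n and end with m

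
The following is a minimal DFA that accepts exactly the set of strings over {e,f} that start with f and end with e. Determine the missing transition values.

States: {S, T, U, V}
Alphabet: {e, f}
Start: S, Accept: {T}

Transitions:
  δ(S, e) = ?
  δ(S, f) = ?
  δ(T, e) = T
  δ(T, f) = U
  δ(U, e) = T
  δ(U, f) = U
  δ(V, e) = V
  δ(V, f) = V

From the language and accept set, identify what each state tracks — S: no input read; T: started with f, last symbol e; U: started with f, last symbol f; V: started with e (dead).
Each missing δ(q, a) is the state matching the new tracked value after reading a.
δ(S, e) = V; δ(S, f) = U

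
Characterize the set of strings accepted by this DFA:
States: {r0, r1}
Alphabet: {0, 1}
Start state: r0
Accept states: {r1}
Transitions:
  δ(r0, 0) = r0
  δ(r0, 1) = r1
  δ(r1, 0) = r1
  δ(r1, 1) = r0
Testing a few strings:
  '00' → reject
  '11' → reject
  '010' → accept
  '101' → reject
State roles: r0=even number of 1's so far; r1=odd number of 1's so far
All binary strings with an odd number of 1's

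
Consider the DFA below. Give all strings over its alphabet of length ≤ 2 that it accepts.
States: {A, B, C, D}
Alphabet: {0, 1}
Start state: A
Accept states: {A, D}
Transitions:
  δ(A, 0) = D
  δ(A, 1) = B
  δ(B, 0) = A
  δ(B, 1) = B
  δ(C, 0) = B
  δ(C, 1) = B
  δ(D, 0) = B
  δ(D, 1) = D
ε, 0, 01, 10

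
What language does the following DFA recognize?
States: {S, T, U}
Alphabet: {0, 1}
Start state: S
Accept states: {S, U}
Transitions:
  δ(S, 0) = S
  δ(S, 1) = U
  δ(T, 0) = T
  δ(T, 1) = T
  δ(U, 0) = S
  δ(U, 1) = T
Testing a few strings:
  '1' → accept
  '10' → accept
  '1111' → reject
  '0' → accept
State roles: S=last symbol not 1 (ok); T=saw 11 (dead); U=last symbol 1 (ok)
All binary strings with no two consecutive 1's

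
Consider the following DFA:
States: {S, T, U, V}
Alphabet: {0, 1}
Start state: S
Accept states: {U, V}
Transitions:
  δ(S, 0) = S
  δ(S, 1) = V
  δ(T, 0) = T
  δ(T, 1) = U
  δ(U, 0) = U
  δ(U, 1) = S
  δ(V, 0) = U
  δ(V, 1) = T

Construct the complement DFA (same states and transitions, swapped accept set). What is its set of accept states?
Complement accept states = All states \ Original accept states
= {S, T, U, V} \ {U, V}
{S, T}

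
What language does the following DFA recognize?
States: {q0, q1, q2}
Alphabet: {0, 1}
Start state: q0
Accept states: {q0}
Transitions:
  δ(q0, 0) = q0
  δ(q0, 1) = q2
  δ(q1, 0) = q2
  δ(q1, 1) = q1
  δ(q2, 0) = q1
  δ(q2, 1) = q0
Testing a few strings:
  '110' → accept
  '00' → accept
  '10' → reject
  '0110' → accept
State roles: q0=value ≡ 0 (mod 3); q1=value ≡ 2 (mod 3); q2=value ≡ 1 (mod 3)
All binary strings representing a multiple of 3 (read in base 2; leading zeros allowed and ε counts as 0)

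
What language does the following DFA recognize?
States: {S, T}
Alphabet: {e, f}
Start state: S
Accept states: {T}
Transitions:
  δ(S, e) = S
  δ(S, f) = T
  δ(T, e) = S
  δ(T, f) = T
Testing a few strings:
  'fe' → reject
  'ee' → reject
  'efe' → reject
  'fee' → reject
State roles: S=last symbol not f; T=last symbol is f
All strings over {e,f} ending with f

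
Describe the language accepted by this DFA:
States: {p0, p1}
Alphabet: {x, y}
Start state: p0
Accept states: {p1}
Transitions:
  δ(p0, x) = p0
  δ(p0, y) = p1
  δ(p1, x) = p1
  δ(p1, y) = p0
Testing a few strings:
  'yx' → accept
  'xy' → accept
  'y' → accept
  'x' → reject
State roles: p0=even number of y's so far; p1=odd number of y's so far
All strings over {x,y} with an odd number of y's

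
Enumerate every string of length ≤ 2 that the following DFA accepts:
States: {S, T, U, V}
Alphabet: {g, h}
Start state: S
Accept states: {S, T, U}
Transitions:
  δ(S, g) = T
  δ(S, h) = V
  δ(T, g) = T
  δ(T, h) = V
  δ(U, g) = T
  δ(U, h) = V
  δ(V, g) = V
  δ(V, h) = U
ε, g, gg, hh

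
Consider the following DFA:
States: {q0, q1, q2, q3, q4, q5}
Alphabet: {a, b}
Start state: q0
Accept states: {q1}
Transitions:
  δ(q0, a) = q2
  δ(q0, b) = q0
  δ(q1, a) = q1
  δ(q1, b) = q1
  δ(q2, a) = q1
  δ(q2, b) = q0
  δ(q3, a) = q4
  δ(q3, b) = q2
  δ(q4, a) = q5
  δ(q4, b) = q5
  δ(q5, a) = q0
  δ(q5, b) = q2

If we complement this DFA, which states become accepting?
Complement accept states = All states \ Original accept states
= {q0, q1, q2, q3, q4, q5} \ {q1}
{q0, q2, q3, q4, q5}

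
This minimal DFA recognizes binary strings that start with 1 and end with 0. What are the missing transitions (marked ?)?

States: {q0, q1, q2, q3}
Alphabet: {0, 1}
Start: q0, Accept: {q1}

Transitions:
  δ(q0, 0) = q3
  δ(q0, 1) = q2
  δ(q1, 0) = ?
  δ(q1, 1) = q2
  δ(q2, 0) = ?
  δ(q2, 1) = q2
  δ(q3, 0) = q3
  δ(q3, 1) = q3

From the language and accept set, identify what each state tracks — q0: no input read; q1: started with 1, last symbol 0; q2: started with 1, last symbol 1; q3: started with 0 (dead).
Each missing δ(q, a) is the state matching the new tracked value after reading a.
δ(q1, 0) = q1; δ(q2, 0) = q1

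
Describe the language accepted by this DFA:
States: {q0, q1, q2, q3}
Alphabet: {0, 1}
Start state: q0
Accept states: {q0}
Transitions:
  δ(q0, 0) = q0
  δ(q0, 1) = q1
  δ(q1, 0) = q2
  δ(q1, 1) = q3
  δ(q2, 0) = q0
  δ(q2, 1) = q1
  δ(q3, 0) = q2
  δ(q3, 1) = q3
Testing a few strings:
  '10' → reject
  '11' → reject
  '0111' → reject
  '0' → accept
State roles: q0=value ≡ 0 (mod 4); q1=value ≡ 1 (mod 4); q2=value ≡ 2 (mod 4); q3=value ≡ 3 (mod 4)
All binary strings representing a multiple of 4 (read in base 2; leading zeros allowed and ε counts as 0)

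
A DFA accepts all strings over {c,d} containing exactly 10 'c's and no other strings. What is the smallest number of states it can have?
By Myhill–Nerode, count the distinguishable equivalence classes: 12 classes — having seen 0, 1, …, 10, or >10 copies of 'c'; the count-10 class is the only accepting one and >10 is dead.
12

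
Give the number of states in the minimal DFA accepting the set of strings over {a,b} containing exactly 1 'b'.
By Myhill–Nerode, count the distinguishable equivalence classes: 3 classes — having seen 0, 1, or >1 copies of 'b'; the count-1 class is the only accepting one and >1 is dead.
3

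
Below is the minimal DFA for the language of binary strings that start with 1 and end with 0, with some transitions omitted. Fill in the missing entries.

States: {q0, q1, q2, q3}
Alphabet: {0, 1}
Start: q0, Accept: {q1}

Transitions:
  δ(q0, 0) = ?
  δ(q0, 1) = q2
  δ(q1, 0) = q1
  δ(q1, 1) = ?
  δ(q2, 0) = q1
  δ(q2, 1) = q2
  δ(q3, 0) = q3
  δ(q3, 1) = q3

From the language and accept set, identify what each state tracks — q0: no input read; q1: started with 1, last symbol 0; q2: started with 1, last symbol 1; q3: started with 0 (dead).
Each missing δ(q, a) is the state matching the new tracked value after reading a.
δ(q0, 0) = q3; δ(q1, 1) = q2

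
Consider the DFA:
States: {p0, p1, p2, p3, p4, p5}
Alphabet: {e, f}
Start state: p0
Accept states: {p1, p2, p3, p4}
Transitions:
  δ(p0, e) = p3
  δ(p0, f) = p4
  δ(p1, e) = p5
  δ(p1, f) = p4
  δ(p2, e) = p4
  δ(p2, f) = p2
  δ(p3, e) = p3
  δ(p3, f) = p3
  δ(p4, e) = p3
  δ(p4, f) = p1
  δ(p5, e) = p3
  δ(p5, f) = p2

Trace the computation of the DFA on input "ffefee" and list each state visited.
read 'f': p0 → p4
  read 'f': p4 → p1
  read 'e': p1 → p5
  read 'f': p5 → p2
  read 'e': p2 → p4
  read 'e': p4 → p3
p0 -> p4 -> p1 -> p5 -> p2 -> p4 -> p3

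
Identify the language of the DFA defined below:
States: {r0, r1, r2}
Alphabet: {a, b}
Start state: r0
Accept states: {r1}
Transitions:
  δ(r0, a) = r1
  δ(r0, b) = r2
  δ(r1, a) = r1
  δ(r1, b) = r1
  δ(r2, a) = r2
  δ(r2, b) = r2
Testing a few strings:
  'bb' → reject
  'b' → reject
  'aba' → accept
  'a' → accept
State roles: r0=no input read; r1=started with a; r2=started with b (dead)
All strings over {a,b} starting with a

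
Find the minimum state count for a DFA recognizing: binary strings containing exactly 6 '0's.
By Myhill–Nerode, count the distinguishable equivalence classes: 8 classes — having seen 0, 1, …, 6, or >6 copies of '0'; the count-6 class is the only accepting one and >6 is dead.
8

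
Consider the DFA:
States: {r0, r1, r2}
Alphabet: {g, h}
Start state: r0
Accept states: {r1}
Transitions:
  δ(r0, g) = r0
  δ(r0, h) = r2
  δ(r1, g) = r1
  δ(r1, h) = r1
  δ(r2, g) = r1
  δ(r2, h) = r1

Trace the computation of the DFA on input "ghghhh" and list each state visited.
read 'g': r0 → r0
  read 'h': r0 → r2
  read 'g': r2 → r1
  read 'h': r1 → r1
  read 'h': r1 → r1
  read 'h': r1 → r1
r0 -> r0 -> r2 -> r1 -> r1 -> r1 -> r1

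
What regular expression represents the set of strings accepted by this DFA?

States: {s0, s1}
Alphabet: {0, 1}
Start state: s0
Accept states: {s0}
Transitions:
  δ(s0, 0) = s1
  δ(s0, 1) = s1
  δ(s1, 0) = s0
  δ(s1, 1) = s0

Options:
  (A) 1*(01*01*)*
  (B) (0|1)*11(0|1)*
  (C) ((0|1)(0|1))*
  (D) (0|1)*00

Check each option against the DFA on short strings; one disagreement eliminates an option:
  (A) 1*(01*01*)*: on '1' the DFA goes s0 → s1 and rejects (s1 ∉ Accept), but the regex matches it → eliminate
  (B) (0|1)*11(0|1)*: on ε the DFA stays in s0 and accepts (s0 ∈ Accept), but the regex does not match it → eliminate
  (C) ((0|1)(0|1))*: agrees with the DFA on every string of length ≤ 6
  (D) (0|1)*00: on ε the DFA stays in s0 and accepts (s0 ∈ Accept), but the regex does not match it → eliminate
Only (C) is consistent with the DFA.
(C) ((0|1)(0|1))*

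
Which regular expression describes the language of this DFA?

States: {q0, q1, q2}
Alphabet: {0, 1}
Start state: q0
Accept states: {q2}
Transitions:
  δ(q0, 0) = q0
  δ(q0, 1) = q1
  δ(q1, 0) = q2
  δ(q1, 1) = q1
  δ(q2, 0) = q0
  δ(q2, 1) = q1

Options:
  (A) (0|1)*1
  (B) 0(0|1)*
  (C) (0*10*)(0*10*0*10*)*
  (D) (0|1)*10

Check each option against the DFA on short strings; one disagreement eliminates an option:
  (A) (0|1)*1: on '1' the DFA goes q0 → q1 and rejects (q1 ∉ Accept), but the regex matches it → eliminate
  (B) 0(0|1)*: on '0' the DFA goes q0 → q0 and rejects (q0 ∉ Accept), but the regex matches it → eliminate
  (C) (0*10*)(0*10*0*10*)*: on '1' the DFA goes q0 → q1 and rejects (q1 ∉ Accept), but the regex matches it → eliminate
  (D) (0|1)*10: agrees with the DFA on every string of length ≤ 6
Only (D) is consistent with the DFA.
(D) (0|1)*10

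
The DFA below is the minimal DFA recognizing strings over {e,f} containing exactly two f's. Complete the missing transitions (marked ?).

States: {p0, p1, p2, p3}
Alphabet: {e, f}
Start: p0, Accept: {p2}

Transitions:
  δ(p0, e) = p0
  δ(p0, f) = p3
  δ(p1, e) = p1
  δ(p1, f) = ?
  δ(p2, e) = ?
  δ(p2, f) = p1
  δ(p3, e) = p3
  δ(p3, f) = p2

From the language and accept set, identify what each state tracks — p0: zero f's; p1: ≥ three f's (dead); p2: two f's; p3: one f.
Each missing δ(q, a) is the state matching the new tracked value after reading a.
δ(p1, f) = p1; δ(p2, e) = p2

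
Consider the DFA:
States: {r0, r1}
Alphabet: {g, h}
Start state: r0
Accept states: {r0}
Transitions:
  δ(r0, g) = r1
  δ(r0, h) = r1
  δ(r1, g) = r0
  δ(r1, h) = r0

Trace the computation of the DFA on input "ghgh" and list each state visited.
read 'g': r0 → r1
  read 'h': r1 → r0
  read 'g': r0 → r1
  read 'h': r1 → r0
r0 -> r1 -> r0 -> r1 -> r0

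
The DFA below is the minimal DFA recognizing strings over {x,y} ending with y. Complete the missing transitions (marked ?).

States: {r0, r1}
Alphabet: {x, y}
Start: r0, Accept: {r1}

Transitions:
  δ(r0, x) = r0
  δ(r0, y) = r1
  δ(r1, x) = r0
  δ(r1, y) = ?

From the language and accept set, identify what each state tracks — r0: last symbol not y; r1: last symbol is y.
Each missing δ(q, a) is the state matching the new tracked value after reading a.
δ(r1, y) = r1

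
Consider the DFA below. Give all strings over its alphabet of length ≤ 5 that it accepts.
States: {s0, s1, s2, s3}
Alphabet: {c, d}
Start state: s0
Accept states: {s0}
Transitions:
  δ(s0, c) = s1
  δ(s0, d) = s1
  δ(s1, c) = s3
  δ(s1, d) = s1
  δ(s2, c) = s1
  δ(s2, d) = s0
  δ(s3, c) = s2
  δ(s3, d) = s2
ε, cccd, ccdd, dccd, dcdd, cdccd, cdcdd, ddccd, ddcdd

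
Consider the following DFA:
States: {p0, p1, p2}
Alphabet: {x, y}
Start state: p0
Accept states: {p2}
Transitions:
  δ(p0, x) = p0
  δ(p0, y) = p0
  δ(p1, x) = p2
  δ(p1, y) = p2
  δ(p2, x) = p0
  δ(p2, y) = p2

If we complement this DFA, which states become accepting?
Complement accept states = All states \ Original accept states
= {p0, p1, p2} \ {p2}
{p0, p1}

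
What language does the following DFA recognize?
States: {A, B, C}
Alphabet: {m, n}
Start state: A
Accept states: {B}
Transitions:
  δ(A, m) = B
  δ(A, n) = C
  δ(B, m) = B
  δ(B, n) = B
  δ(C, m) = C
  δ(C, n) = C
Testing a few strings:
  'm' → accept
  'nm' → reject
  'nnn' → reject
  'n' → reject
State roles: A=no input read; B=started with m; C=started with n (dead)
All strings over {m,n} starting with m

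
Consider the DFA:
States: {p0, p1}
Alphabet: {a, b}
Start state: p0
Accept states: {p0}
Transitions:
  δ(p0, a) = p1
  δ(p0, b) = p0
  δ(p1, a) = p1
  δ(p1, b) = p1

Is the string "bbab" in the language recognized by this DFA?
Processing string "bbab":
  p0 --b--> p0
  p0 --b--> p0
  p0 --a--> p1
  p1 --b--> p1
Final state: p1
Accept states: {p0}
No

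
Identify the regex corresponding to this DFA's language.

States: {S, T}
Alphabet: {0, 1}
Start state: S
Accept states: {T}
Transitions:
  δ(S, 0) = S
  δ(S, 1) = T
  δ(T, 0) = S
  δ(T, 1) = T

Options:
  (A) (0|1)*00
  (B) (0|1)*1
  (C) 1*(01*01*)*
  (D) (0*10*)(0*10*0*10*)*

Check each option against the DFA on short strings; one disagreement eliminates an option:
  (A) (0|1)*00: on '1' the DFA goes S → T and accepts (T ∈ Accept), but the regex does not match it → eliminate
  (B) (0|1)*1: agrees with the DFA on every string of length ≤ 6
  (C) 1*(01*01*)*: on ε the DFA stays in S and rejects (S ∉ Accept), but the regex matches it → eliminate
  (D) (0*10*)(0*10*0*10*)*: on '10' the DFA goes S → T → S and rejects (S ∉ Accept), but the regex matches it → eliminate
Only (B) is consistent with the DFA.
(B) (0|1)*1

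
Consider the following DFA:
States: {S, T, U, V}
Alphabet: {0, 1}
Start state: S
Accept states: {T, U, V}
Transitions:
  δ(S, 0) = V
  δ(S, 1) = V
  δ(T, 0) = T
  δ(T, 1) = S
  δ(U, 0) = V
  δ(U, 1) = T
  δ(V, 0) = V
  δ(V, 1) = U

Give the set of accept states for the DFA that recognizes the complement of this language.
Complement accept states = All states \ Original accept states
= {S, T, U, V} \ {T, U, V}
{S}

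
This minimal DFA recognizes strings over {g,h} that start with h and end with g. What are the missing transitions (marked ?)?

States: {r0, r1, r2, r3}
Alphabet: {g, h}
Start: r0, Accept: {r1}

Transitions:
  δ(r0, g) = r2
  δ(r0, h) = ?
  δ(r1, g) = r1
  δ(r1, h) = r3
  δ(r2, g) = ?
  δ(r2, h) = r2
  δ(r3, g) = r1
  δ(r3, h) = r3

From the language and accept set, identify what each state tracks — r0: no input read; r1: started with h, last symbol g; r2: started with g (dead); r3: started with h, last symbol h.
Each missing δ(q, a) is the state matching the new tracked value after reading a.
δ(r0, h) = r3; δ(r2, g) = r2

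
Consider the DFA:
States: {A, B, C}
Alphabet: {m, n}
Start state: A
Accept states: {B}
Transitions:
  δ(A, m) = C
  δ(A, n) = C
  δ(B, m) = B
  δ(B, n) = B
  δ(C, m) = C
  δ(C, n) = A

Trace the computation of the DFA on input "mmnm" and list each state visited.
read 'm': A → C
  read 'm': C → C
  read 'n': C → A
  read 'm': A → C
A -> C -> C -> A -> C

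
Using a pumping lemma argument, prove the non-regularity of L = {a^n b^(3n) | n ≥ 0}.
Assume L is regular with pumping length p. Idea: pumping the a-block breaks the 1:3 ratio.
Choose s = a^p b^(3p) (length 4p ≥ p). By the pumping lemma, s = xyz with |xy| ≤ p, |y| > 0, so y = a^k with k ≥ 1. Then xy²z = a^(p+k) b^(3p). For this to be in L we would need 3p = 3(p+k), i.e. 3k = 0, contradicting k ≥ 1. So xy²z ∉ L.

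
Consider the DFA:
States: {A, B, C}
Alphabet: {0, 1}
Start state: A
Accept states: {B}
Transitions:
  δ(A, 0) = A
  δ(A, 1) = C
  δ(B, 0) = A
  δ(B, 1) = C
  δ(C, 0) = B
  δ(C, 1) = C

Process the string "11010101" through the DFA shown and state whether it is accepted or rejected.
Processing string "11010101":
  A --1--> C
  C --1--> C
  C --0--> B
  B --1--> C
  C --0--> B
  B --1--> C
  C --0--> B
  B --1--> C
Final state: C
Accept states: {B}
No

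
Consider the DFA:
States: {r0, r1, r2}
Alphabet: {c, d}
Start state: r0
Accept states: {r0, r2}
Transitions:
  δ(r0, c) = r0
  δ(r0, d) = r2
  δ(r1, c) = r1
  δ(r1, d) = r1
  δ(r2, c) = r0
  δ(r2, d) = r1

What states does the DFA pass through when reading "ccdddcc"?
read 'c': r0 → r0
  read 'c': r0 → r0
  read 'd': r0 → r2
  read 'd': r2 → r1
  read 'd': r1 → r1
  read 'c': r1 → r1
  read 'c': r1 → r1
r0 -> r0 -> r0 -> r2 -> r1 -> r1 -> r1 -> r1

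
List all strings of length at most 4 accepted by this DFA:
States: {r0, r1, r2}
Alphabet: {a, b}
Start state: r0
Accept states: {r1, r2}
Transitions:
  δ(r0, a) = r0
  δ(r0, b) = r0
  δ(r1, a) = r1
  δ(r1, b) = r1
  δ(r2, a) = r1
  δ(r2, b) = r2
None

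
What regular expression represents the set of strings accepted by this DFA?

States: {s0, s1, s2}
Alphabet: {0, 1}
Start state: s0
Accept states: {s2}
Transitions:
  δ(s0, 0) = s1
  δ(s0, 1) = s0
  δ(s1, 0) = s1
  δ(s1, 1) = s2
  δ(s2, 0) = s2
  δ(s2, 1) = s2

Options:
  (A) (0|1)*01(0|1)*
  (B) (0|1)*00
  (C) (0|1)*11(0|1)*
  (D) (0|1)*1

Check each option against the DFA on short strings; one disagreement eliminates an option:
  (A) (0|1)*01(0|1)*: agrees with the DFA on every string of length ≤ 6
  (B) (0|1)*00: on '00' the DFA goes s0 → s1 → s1 and rejects (s1 ∉ Accept), but the regex matches it → eliminate
  (C) (0|1)*11(0|1)*: on '01' the DFA goes s0 → s1 → s2 and accepts (s2 ∈ Accept), but the regex does not match it → eliminate
  (D) (0|1)*1: on '1' the DFA goes s0 → s0 and rejects (s0 ∉ Accept), but the regex matches it → eliminate
Only (A) is consistent with the DFA.
(A) (0|1)*01(0|1)*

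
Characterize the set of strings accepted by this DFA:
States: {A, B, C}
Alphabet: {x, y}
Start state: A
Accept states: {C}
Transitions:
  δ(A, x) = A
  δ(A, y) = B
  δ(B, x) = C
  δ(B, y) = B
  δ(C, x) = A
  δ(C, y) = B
Testing a few strings:
  'x' → reject
  'y' → reject
  'yx' → accept
  'yyxy' → reject
State roles: A=no suffix match; B=one trailing y; C=suffix is yx
All strings over {x,y} ending with yx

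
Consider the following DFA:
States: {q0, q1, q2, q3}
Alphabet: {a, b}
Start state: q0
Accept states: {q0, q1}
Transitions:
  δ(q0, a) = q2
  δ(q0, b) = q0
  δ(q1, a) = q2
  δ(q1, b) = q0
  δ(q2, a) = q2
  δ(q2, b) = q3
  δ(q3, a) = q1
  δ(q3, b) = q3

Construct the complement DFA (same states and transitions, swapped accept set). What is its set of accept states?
Complement accept states = All states \ Original accept states
= {q0, q1, q2, q3} \ {q0, q1}
{q2, q3}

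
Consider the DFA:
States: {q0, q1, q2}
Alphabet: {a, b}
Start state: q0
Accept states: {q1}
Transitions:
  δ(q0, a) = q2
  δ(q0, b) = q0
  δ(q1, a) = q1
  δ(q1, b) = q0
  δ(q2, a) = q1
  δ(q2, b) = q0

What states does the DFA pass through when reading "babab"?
read 'b': q0 → q0
  read 'a': q0 → q2
  read 'b': q2 → q0
  read 'a': q0 → q2
  read 'b': q2 → q0
q0 -> q0 -> q2 -> q0 -> q2 -> q0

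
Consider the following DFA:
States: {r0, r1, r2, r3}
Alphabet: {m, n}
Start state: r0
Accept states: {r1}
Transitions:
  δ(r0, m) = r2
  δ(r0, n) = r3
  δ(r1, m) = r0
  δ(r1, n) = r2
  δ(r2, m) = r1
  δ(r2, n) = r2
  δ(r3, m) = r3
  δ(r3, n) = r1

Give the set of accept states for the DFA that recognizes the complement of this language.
Complement accept states = All states \ Original accept states
= {r0, r1, r2, r3} \ {r1}
{r0, r2, r3}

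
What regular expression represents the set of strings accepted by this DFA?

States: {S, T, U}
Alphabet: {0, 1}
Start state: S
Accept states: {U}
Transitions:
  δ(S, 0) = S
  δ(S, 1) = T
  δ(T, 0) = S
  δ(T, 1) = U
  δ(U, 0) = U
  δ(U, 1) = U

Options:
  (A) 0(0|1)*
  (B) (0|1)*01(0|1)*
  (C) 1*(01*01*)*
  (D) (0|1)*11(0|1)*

Check each option against the DFA on short strings; one disagreement eliminates an option:
  (A) 0(0|1)*: on '0' the DFA goes S → S and rejects (S ∉ Accept), but the regex matches it → eliminate
  (B) (0|1)*01(0|1)*: on '01' the DFA goes S → S → T and rejects (T ∉ Accept), but the regex matches it → eliminate
  (C) 1*(01*01*)*: on ε the DFA stays in S and rejects (S ∉ Accept), but the regex matches it → eliminate
  (D) (0|1)*11(0|1)*: agrees with the DFA on every string of length ≤ 6
Only (D) is consistent with the DFA.
(D) (0|1)*11(0|1)*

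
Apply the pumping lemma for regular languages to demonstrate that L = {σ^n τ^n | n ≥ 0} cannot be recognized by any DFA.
Assume L is regular with pumping length p. Idea: pumping the σ-block changes the count balance.
Choose s = σ^p τ^p (length 2p ≥ p). By the pumping lemma, s = xyz with |xy| ≤ p, |y| > 0. So y = σ^k for some k > 0 (since xy is entirely within the σ's). Pumping gives xy²z = σ^(p+k) τ^p, which is not in L since p+k ≠ p.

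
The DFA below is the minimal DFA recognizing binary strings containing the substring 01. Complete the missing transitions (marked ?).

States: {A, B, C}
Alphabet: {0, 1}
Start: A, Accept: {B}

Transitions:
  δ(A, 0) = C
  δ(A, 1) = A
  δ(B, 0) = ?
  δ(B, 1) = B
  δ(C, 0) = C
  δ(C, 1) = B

From the language and accept set, identify what each state tracks — A: no 0 seen yet; B: substring 01 seen; C: seen a 0, waiting for 1.
Each missing δ(q, a) is the state matching the new tracked value after reading a.
δ(B, 0) = B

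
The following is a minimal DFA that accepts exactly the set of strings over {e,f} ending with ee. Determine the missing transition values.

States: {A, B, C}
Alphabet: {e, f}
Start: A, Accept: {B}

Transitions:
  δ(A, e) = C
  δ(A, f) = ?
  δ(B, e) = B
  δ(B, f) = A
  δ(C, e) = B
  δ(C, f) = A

From the language and accept set, identify what each state tracks — A: last symbol not e; B: two trailing e's; C: one trailing e.
Each missing δ(q, a) is the state matching the new tracked value after reading a.
δ(A, f) = A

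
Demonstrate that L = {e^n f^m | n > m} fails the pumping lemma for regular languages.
Assume L is regular with pumping length p. Idea: pumping down the e-block drops the e-count to at most the f-count.
Choose s = e^(p+1) f^p ∈ L (|s| = 2p+1 ≥ p). By the pumping lemma, s = xyz with |xy| ≤ p, |y| > 0, so y = e^k with k ≥ 1. Take i = 0: xz = e^(p+1−k) f^p. Since k ≥ 1, p+1−k ≤ p, so the number of e's is no longer strictly greater than the number of f's, hence xz ∉ L.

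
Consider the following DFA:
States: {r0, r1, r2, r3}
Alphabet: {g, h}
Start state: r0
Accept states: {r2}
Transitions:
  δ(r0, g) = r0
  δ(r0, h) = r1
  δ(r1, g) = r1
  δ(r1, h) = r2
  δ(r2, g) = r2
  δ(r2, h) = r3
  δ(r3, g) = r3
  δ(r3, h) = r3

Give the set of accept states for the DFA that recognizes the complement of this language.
Complement accept states = All states \ Original accept states
= {r0, r1, r2, r3} \ {r2}
{r0, r1, r3}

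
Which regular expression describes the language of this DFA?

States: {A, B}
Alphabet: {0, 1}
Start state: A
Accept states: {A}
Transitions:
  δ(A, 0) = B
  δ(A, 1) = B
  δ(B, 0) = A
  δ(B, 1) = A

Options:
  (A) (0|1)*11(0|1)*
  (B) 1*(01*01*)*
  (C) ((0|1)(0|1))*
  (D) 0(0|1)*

Check each option against the DFA on short strings; one disagreement eliminates an option:
  (A) (0|1)*11(0|1)*: on ε the DFA stays in A and accepts (A ∈ Accept), but the regex does not match it → eliminate
  (B) 1*(01*01*)*: on '1' the DFA goes A → B and rejects (B ∉ Accept), but the regex matches it → eliminate
  (C) ((0|1)(0|1))*: agrees with the DFA on every string of length ≤ 6
  (D) 0(0|1)*: on ε the DFA stays in A and accepts (A ∈ Accept), but the regex does not match it → eliminate
Only (C) is consistent with the DFA.
(C) ((0|1)(0|1))*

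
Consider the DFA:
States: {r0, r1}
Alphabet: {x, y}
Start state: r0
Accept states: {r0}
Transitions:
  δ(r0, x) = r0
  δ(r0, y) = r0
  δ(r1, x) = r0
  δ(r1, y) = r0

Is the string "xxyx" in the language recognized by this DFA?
Processing string "xxyx":
  r0 --x--> r0
  r0 --x--> r0
  r0 --y--> r0
  r0 --x--> r0
Final state: r0
Accept states: {r0}
Yes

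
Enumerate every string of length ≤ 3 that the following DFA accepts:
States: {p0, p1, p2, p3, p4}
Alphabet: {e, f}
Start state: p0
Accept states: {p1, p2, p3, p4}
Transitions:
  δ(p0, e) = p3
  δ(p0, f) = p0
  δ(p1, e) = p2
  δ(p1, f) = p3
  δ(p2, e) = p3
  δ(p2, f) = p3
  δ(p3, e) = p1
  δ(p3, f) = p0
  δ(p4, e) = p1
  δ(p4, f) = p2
e, ee, fe, eee, eef, efe, fee, ffe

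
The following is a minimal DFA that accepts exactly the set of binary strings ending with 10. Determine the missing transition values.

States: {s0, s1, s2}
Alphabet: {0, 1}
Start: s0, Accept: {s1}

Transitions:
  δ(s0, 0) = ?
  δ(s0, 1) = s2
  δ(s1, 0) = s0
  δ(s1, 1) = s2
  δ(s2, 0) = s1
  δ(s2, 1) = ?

From the language and accept set, identify what each state tracks — s0: no suffix match; s1: suffix is 10; s2: one trailing 1.
Each missing δ(q, a) is the state matching the new tracked value after reading a.
δ(s0, 0) = s0; δ(s2, 1) = s2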